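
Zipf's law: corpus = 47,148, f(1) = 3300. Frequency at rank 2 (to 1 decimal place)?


Zipf's law: f(r) = f(1) / r
f(1) = 3300
f(2) = 3300 / 2
= 1650.0 occurrences


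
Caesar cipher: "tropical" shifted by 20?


Word: "tropical"
Shift: 20
Each letter → (letter + shift) mod 26:
  't' (19) + 20 = 13 → 'n'
  'r' (17) + 20 = 11 → 'l'
  'o' (14) + 20 = 8 → 'i'
  'p' (15) + 20 = 9 → 'j'
  'i' (8) + 20 = 2 → 'c'
  'c' (2) + 20 = 22 → 'w'
  'a' (0) + 20 = 20 → 'u'
  'l' (11) + 20 = 5 → 'f'
Result = "nlijcwuf"


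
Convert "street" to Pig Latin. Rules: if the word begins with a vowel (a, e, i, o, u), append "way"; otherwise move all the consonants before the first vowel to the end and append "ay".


Word: "street"
Starts with consonant(s) → move to end, add 'ay'
Consonant cluster: "str"
Pig Latin = "eetstray"


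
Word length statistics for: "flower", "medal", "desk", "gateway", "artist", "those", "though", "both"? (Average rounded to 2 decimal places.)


Lengths: "flower"=6, "medal"=5, "desk"=4, "gateway"=7, "artist"=6, "those"=5, "though"=6, "both"=4
Sum = 43, Count = 8
Average = 43/8 = 5.38
= avg=5.38, min=4, max=7


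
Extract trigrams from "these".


Word: "these" (length 5)
Number of trigrams = 5 - 3 + 1 = 3
  Position 0: "the"
  Position 1: "hes"
  Position 2: "ese"
Trigrams = "the", "hes", "ese"


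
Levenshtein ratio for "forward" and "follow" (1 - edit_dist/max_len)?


Word 1: "forward" (length 7)
Word 2: "follow" (length 6)
One optimal edit sequence:
  1. keep 'f'
  2. keep 'o'
  3. delete 'r'  (+1)
  4. substitute 'w' -> 'l'  (+1)
  5. substitute 'a' -> 'l'  (+1)
  6. substitute 'r' -> 'o'  (+1)
  7. substitute 'd' -> 'w'  (+1)
Edit distance = 5
Max length = max(7, 6) = 7
Similarity = 1 - 5/7
= 0.2857


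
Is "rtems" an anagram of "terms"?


Word 1: "terms" → sorted: emrst
Word 2: "rtems" → sorted: emrst
Same letters? emrst == emrst
Anagram = Yes


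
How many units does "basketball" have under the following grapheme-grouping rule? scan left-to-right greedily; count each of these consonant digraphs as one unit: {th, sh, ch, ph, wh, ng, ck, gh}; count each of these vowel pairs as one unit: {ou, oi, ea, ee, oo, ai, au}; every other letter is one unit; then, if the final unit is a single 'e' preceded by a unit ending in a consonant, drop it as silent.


Word: "basketball" (10 letters)
Left-to-right scan:
  [1] 'b' (letter)
  [2] 'a' (letter)
  [3] 's' (letter)
  [4] 'k' (letter)
  [5] 'e' (letter)
  [6] 't' (letter)
  [7] 'b' (letter)
  [8] 'a' (letter)
  [9] 'l' (letter)
  [10] 'l' (letter)
Units from scan: 10
Sound units = 10 units


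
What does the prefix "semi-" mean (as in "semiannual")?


Prefix: semi-
Example: semiannual (semi- + annual)
Meaning = half


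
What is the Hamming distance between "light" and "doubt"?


Comparing character by character (same length = 5):
  Pos 0: 'l' vs 'd' !=
  Pos 1: 'i' vs 'o' !=
  Pos 2: 'g' vs 'u' !=
  Pos 3: 'h' vs 'b' !=
  Pos 4: 't' vs 't' =
Hamming distance = 4


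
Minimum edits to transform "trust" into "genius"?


Word 1: "trust" (length 5)
Word 2: "genius" (length 6)
One optimal edit sequence (insert/delete/substitute each cost 1):
  1. insert 'g'  (+1)
  2. insert 'e'  (+1)
  3. substitute 't' -> 'n'  (+1)
  4. substitute 'r' -> 'i'  (+1)
  5. keep 'u'
  6. keep 's'
  7. delete 't'  (+1)
Total edit operations: 5
Edit distance = 5


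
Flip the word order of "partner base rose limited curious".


Original: "partner base rose limited curious"
Words (1..n): partner | base | rose | limited | curious
Reversed (n..1): curious | limited | rose | base | partner
Result = "curious limited rose base partner"


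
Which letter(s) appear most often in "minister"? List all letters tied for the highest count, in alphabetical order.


Word: "minister"
Letter counts:
  'e': 1
  'i': 2
  'm': 1
  'n': 1
  'r': 1
  's': 1
  't': 1
Maximum count = 2
Most frequent = 'i' (2 times each)


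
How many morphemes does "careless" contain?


Word: "careless"
Morphemes: care | -less
Each morpheme carries meaning
= 2 morphemes


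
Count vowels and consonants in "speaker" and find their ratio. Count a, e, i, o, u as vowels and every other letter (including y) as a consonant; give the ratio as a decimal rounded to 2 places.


Word: "speaker"
Vowels (a,e,i,o,u): 3
Consonants: 4
Ratio = 3/4
= 0.75


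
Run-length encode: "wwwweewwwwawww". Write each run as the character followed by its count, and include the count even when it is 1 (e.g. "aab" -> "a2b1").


String: "wwwweewwwwawww"
Scanning for consecutive runs:
  'w' x 4
  'e' x 2
  'w' x 4
  'a' x 1
  'w' x 3
RLE = "w4e2w4a1w3"


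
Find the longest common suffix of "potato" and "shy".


Word 1: "potato"
Word 2: "shy"
Comparing from end:
  Pos -1: 'o' != 'y' (stop)
LCS = "" (length 0)


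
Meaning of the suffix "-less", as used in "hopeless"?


Suffix: -less
Example: hopeless (hope + -less)
Meaning = without


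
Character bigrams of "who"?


Word: "who" (length 3)
Number of bigrams = 3 - 2 + 1 = 2
  Position 0: "wh"
  Position 1: "ho"
Bigrams = "wh", "ho"


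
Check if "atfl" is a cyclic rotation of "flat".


Word: "flat", Candidate: "atfl"
Method: check if candidate is substring of word+word
"flatflat" contains "atfl"? Yes
Is rotation = Yes


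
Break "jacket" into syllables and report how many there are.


Word: "jacket"
Syllable breakdown: jack | et
Counting: 2 parts
= 2 syllables


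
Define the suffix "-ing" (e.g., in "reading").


Suffix: -ing
Example: reading = read + -ing
Meaning = present participle


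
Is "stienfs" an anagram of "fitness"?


Word 1: "fitness" → sorted: efinsst
Word 2: "stienfs" → sorted: efinsst
Same letters? efinsst == efinsst
Anagram = Yes


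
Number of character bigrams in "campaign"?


Word: "campaign" (length 8)
Number of 2-grams = length - 2 + 1 = 8 - 2 + 1
= 7


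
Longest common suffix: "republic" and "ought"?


Word 1: "republic"
Word 2: "ought"
Comparing from end:
  Pos -1: 'c' != 't' (stop)
LCS = "" (length 0)


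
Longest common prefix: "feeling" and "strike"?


Word 1: "feeling"
Word 2: "strike"
Comparing from start:
  Pos 0: 'f' != 's' (stop)
LCP = "" (length 0)


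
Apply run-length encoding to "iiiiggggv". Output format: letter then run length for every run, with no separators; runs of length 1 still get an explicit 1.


String: "iiiiggggv"
Scanning for consecutive runs:
  'i' x 4
  'g' x 4
  'v' x 1
RLE = "i4g4v1"


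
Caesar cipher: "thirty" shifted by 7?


Word: "thirty"
Shift: 7
Each letter → (letter + shift) mod 26:
  't' (19) + 7 = 0 → 'a'
  'h' (7) + 7 = 14 → 'o'
  'i' (8) + 7 = 15 → 'p'
  'r' (17) + 7 = 24 → 'y'
  't' (19) + 7 = 0 → 'a'
  'y' (24) + 7 = 5 → 'f'
Result = "aopyaf"


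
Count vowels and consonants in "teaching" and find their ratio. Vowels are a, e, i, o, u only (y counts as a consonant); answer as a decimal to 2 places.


Word: "teaching"
Vowels (a,e,i,o,u): 3
Consonants: 5
Ratio = 3/5
= 0.60


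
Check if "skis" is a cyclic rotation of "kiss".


Word: "kiss", Candidate: "skis"
Method: check if candidate is substring of word+word
"kisskiss" contains "skis"? Yes
Is rotation = Yes


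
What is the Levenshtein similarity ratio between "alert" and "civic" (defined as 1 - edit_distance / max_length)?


Word 1: "alert" (length 5)
Word 2: "civic" (length 5)
One optimal edit sequence:
  1. substitute 'a' -> 'c'  (+1)
  2. substitute 'l' -> 'i'  (+1)
  3. substitute 'e' -> 'v'  (+1)
  4. substitute 'r' -> 'i'  (+1)
  5. substitute 't' -> 'c'  (+1)
Edit distance = 5
Max length = max(5, 5) = 5
Similarity = 1 - 5/5
= 0.0000


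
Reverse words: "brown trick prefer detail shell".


Original: "brown trick prefer detail shell"
Words (1..n): brown | trick | prefer | detail | shell
Reversed (n..1): shell | detail | prefer | trick | brown
Result = "shell detail prefer trick brown"


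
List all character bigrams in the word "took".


Word: "took" (length 4)
Number of bigrams = 4 - 2 + 1 = 3
  Position 0: "to"
  Position 1: "oo"
  Position 2: "ok"
Bigrams = "to", "oo", "ok"


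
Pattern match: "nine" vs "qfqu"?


Pattern of "nine": [0, 1, 0, 2]
Pattern of "qfqu": [0, 1, 0, 2]
Patterns match
Same pattern = Yes


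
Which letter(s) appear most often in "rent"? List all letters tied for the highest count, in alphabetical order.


Word: "rent"
Letter counts:
  'e': 1
  'n': 1
  'r': 1
  't': 1
Maximum count = 1
Most frequent = 'e', 'n', 'r', 't' (1 time each)


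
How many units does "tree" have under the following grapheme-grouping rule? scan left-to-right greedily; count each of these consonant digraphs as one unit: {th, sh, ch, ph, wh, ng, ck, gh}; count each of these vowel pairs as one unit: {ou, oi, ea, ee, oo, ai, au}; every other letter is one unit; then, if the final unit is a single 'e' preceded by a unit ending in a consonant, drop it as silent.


Word: "tree" (4 letters)
Left-to-right scan:
  (1) 't' (letter)
  (2) 'r' (letter)
  (3) 'ee' (vowel-pair)
Units from scan: 3
Sound units = 3 units


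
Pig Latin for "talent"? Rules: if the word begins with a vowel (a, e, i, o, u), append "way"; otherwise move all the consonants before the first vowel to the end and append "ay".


Word: "talent"
Starts with consonant(s) → move to end, add 'ay'
Consonant cluster: "t"
Pig Latin = "alenttay"


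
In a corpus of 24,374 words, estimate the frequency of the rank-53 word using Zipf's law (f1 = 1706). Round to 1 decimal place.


Zipf's law: f(r) = f(1) / r
f(1) = 1706
f(53) = 1706 / 53
= 32.2 occurrences


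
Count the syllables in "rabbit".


Word: "rabbit"
Syllable breakdown: rab | bit
Counting: 2 parts
= 2 syllables


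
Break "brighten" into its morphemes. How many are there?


Word: "brighten"
Morphemes: bright + -en
Each morpheme carries meaning
= 2 morphemes


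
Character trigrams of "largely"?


Word: "largely" (length 7)
Number of trigrams = 7 - 3 + 1 = 5
  Position 0: "lar"
  Position 1: "arg"
  Position 2: "rge"
  Position 3: "gel"
  Position 4: "ely"
Trigrams = "lar", "arg", "rge", "gel", "ely"


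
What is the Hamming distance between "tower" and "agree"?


Comparing character by character (same length = 5):
  Pos 0: 't' vs 'a' !=
  Pos 1: 'o' vs 'g' !=
  Pos 2: 'w' vs 'r' !=
  Pos 3: 'e' vs 'e' =
  Pos 4: 'r' vs 'e' !=
Hamming distance = 4


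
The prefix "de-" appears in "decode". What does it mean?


Prefix: de-
Example: decode (de- + code)
Meaning = remove / reverse


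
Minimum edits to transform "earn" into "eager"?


Word 1: "earn" (length 4)
Word 2: "eager" (length 5)
One optimal edit sequence (insert/delete/substitute each cost 1):
  1. keep 'e'
  2. keep 'a'
  3. insert 'g'  (+1)
  4. substitute 'r' -> 'e'  (+1)
  5. substitute 'n' -> 'r'  (+1)
Total edit operations: 3
Edit distance = 3


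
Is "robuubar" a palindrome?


Word: "robuubar"
Reversed: "rabuubor"
Forward == Backward? robuubar != rabuubor
Palindrome = No


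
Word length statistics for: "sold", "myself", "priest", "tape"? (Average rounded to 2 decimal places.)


Lengths: "sold"=4, "myself"=6, "priest"=6, "tape"=4
Sum = 20, Count = 4
Average = 20/4 = 5.00
= avg=5.00, min=4, max=6


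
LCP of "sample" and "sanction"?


Word 1: "sample"
Word 2: "sanction"
Comparing from start:
  Pos 0: 's' == 's'
  Pos 1: 'a' == 'a'
  Pos 2: 'm' != 'n' (stop)
LCP = "sa" (length 2)


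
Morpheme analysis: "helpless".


Word: "helpless"
Morphemes: help / -less
Each morpheme carries meaning
= 2 morphemes


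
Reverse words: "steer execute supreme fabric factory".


Original: "steer execute supreme fabric factory"
Words (1..n): steer | execute | supreme | fabric | factory
Reversed (n..1): factory | fabric | supreme | execute | steer
Result = "factory fabric supreme execute steer"


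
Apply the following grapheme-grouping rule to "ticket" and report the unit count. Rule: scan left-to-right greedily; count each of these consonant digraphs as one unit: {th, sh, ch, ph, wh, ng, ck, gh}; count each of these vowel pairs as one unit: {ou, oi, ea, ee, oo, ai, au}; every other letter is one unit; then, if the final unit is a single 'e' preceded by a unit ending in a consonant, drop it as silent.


Word: "ticket" (6 letters)
Left-to-right scan:
  (1) 't' (letter)
  (2) 'i' (letter)
  (3) 'ck' (digraph)
  (4) 'e' (letter)
  (5) 't' (letter)
Units from scan: 5
Sound units = 5 units


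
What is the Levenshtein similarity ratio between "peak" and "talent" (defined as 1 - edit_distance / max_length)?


Word 1: "peak" (length 4)
Word 2: "talent" (length 6)
One optimal edit sequence:
  1. insert 't'  (+1)
  2. insert 'a'  (+1)
  3. substitute 'p' -> 'l'  (+1)
  4. keep 'e'
  5. substitute 'a' -> 'n'  (+1)
  6. substitute 'k' -> 't'  (+1)
Edit distance = 5
Max length = max(4, 6) = 6
Similarity = 1 - 5/6
= 0.1667


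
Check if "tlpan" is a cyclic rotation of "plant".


Word: "plant", Candidate: "tlpan"
Method: check if candidate is substring of word+word
"plantplant" contains "tlpan"? No
Is rotation = No


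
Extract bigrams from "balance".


Word: "balance" (length 7)
Number of bigrams = 7 - 2 + 1 = 6
  Position 0: "ba"
  Position 1: "al"
  Position 2: "la"
  Position 3: "an"
  Position 4: "nc"
  Position 5: "ce"
Bigrams = "ba", "al", "la", "an", "nc", "ce"


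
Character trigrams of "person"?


Word: "person" (length 6)
Number of trigrams = 6 - 3 + 1 = 4
  Position 0: "per"
  Position 1: "ers"
  Position 2: "rso"
  Position 3: "son"
Trigrams = "per", "ers", "rso", "son"


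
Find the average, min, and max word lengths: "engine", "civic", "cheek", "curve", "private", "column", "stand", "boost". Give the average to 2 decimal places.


Lengths: "engine"=6, "civic"=5, "cheek"=5, "curve"=5, "private"=7, "column"=6, "stand"=5, "boost"=5
Sum = 44, Count = 8
Average = 44/8 = 5.50
= avg=5.50, min=5, max=7


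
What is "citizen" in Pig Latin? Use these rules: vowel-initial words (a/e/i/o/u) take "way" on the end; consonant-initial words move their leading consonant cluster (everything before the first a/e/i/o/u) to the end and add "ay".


Word: "citizen"
Starts with consonant(s) → move to end, add 'ay'
Consonant cluster: "c"
Pig Latin = "itizencay"


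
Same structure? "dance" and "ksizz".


Pattern of "dance": [0, 1, 2, 3, 4]
Pattern of "ksizz": [0, 1, 2, 3, 3]
Patterns do not match
Same pattern = No


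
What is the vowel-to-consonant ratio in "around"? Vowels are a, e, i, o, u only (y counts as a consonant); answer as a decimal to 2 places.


Word: "around"
Vowels (a,e,i,o,u): 3
Consonants: 3
Ratio = 3/3
= 1.00


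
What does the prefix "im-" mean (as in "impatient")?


Prefix: im-
Example: impatient (im- + patient)
Meaning = not / into


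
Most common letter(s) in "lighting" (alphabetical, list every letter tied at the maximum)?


Word: "lighting"
Letter counts:
  'g': 2
  'h': 1
  'i': 2
  'l': 1
  'n': 1
  't': 1
Maximum count = 2
Most frequent = 'g', 'i' (2 times each)


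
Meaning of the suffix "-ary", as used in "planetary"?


Suffix: -ary
Example: planetary = planet + -ary
Meaning = relating to


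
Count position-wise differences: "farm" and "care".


Comparing character by character (same length = 4):
  Pos 0: 'f' vs 'c' !=
  Pos 1: 'a' vs 'a' =
  Pos 2: 'r' vs 'r' =
  Pos 3: 'm' vs 'e' !=
Hamming distance = 2


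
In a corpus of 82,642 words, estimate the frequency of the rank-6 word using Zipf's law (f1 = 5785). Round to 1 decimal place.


Zipf's law: f(r) = f(1) / r
f(1) = 5785
f(6) = 5785 / 6
= 964.2 occurrences


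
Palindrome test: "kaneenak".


Word: "kaneenak"
Reversed: "kaneenak"
Forward == Backward? kaneenak == kaneenak
Palindrome = Yes


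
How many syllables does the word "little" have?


Word: "little"
Syllable breakdown: lit-tle
Counting: 2 parts
= 2 syllables


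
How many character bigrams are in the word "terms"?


Word: "terms" (length 5)
Number of 2-grams = length - 2 + 1 = 5 - 2 + 1
= 4


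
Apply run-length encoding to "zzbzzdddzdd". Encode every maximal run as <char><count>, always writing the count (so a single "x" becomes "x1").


String: "zzbzzdddzdd"
Scanning for consecutive runs:
  'z' x 2
  'b' x 1
  'z' x 2
  'd' x 3
  'z' x 1
  'd' x 2
RLE = "z2b1z2d3z1d2"


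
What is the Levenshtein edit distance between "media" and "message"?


Word 1: "media" (length 5)
Word 2: "message" (length 7)
One optimal edit sequence (insert/delete/substitute each cost 1):
  1. keep 'm'
  2. keep 'e'
  3. substitute 'd' -> 's'  (+1)
  4. substitute 'i' -> 's'  (+1)
  5. keep 'a'
  6. insert 'g'  (+1)
  7. insert 'e'  (+1)
Total edit operations: 4
Edit distance = 4


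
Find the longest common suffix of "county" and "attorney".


Word 1: "county"
Word 2: "attorney"
Comparing from end:
  Pos -1: 'y' == 'y'
  Pos -2: 't' != 'e' (stop)
LCS = "y" (length 1)


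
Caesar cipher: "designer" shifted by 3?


Word: "designer"
Shift: 3
Each letter → (letter + shift) mod 26:
  'd' (3) + 3 = 6 → 'g'
  'e' (4) + 3 = 7 → 'h'
  's' (18) + 3 = 21 → 'v'
  'i' (8) + 3 = 11 → 'l'
  'g' (6) + 3 = 9 → 'j'
  'n' (13) + 3 = 16 → 'q'
  'e' (4) + 3 = 7 → 'h'
  'r' (17) + 3 = 20 → 'u'
Result = "ghvljqhu"


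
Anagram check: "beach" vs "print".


Word 1: "beach" → sorted: abceh
Word 2: "print" → sorted: inprt
Same letters? abceh != inprt
Anagram = No


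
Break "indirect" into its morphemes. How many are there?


Word: "indirect"
Morphemes: in- / direct
Each morpheme carries meaning
= 2 morphemes


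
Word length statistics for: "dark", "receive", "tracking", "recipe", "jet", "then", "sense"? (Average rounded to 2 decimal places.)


Lengths: "dark"=4, "receive"=7, "tracking"=8, "recipe"=6, "jet"=3, "then"=4, "sense"=5
Sum = 37, Count = 7
Average = 37/7 = 5.29
= avg=5.29, min=3, max=8


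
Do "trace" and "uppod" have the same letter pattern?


Pattern of "trace": [0, 1, 2, 3, 4]
Pattern of "uppod": [0, 1, 1, 2, 3]
Patterns do not match
Same pattern = No


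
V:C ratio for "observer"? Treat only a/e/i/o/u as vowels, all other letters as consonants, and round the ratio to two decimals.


Word: "observer"
Vowels (a,e,i,o,u): 3
Consonants: 5
Ratio = 3/5
= 0.60


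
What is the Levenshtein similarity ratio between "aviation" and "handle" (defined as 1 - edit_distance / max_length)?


Word 1: "aviation" (length 8)
Word 2: "handle" (length 6)
One optimal edit sequence:
  1. delete 'a'  (+1)
  2. delete 'v'  (+1)
  3. substitute 'i' -> 'h'  (+1)
  4. keep 'a'
  5. substitute 't' -> 'n'  (+1)
  6. substitute 'i' -> 'd'  (+1)
  7. substitute 'o' -> 'l'  (+1)
  8. substitute 'n' -> 'e'  (+1)
Edit distance = 7
Max length = max(8, 6) = 8
Similarity = 1 - 7/8
= 0.1250


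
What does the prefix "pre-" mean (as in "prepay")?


Prefix: pre-
Example: prepay = pre- + pay
Meaning = before


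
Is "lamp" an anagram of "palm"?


Word 1: "palm" → sorted: almp
Word 2: "lamp" → sorted: almp
Same letters? almp == almp
Anagram = Yes


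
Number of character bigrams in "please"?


Word: "please" (length 6)
Number of 2-grams = length - 2 + 1 = 6 - 2 + 1
= 5


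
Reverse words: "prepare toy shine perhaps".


Original: "prepare toy shine perhaps"
Words (1..n): prepare | toy | shine | perhaps
Reversed (n..1): perhaps | shine | toy | prepare
Result = "perhaps shine toy prepare"


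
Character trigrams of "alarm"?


Word: "alarm" (length 5)
Number of trigrams = 5 - 3 + 1 = 3
  Position 0: "ala"
  Position 1: "lar"
  Position 2: "arm"
Trigrams = "ala", "lar", "arm"


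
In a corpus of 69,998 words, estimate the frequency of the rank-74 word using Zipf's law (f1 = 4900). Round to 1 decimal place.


Zipf's law: f(r) = f(1) / r
f(1) = 4900
f(74) = 4900 / 74
= 66.2 occurrences


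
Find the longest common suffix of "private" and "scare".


Word 1: "private"
Word 2: "scare"
Comparing from end:
  Pos -1: 'e' == 'e'
  Pos -2: 't' != 'r' (stop)
LCS = "e" (length 1)


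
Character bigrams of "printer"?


Word: "printer" (length 7)
Number of bigrams = 7 - 2 + 1 = 6
  Position 0: "pr"
  Position 1: "ri"
  Position 2: "in"
  Position 3: "nt"
  Position 4: "te"
  Position 5: "er"
Bigrams = "pr", "ri", "in", "nt", "te", "er"


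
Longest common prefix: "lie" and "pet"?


Word 1: "lie"
Word 2: "pet"
Comparing from start:
  Pos 0: 'l' != 'p' (stop)
LCP = "" (length 0)


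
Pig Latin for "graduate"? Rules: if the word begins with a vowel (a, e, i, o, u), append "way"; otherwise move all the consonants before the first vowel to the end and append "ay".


Word: "graduate"
Starts with consonant(s) → move to end, add 'ay'
Consonant cluster: "gr"
Pig Latin = "aduategray"


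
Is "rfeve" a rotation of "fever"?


Word: "fever", Candidate: "rfeve"
Method: check if candidate is substring of word+word
"feverfever" contains "rfeve"? Yes
Is rotation = Yes


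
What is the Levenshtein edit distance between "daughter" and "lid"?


Word 1: "daughter" (length 8)
Word 2: "lid" (length 3)
One optimal edit sequence (insert/delete/substitute each cost 1):
  1. delete 'd'  (+1)
  2. delete 'a'  (+1)
  3. delete 'u'  (+1)
  4. delete 'g'  (+1)
  5. delete 'h'  (+1)
  6. substitute 't' -> 'l'  (+1)
  7. substitute 'e' -> 'i'  (+1)
  8. substitute 'r' -> 'd'  (+1)
Total edit operations: 8
Edit distance = 8


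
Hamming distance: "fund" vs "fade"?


Comparing character by character (same length = 4):
  Pos 0: 'f' vs 'f' =
  Pos 1: 'u' vs 'a' !=
  Pos 2: 'n' vs 'd' !=
  Pos 3: 'd' vs 'e' !=
Hamming distance = 3


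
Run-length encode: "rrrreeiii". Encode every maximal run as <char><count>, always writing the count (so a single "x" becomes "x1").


String: "rrrreeiii"
Scanning for consecutive runs:
  'r' x 4
  'e' x 2
  'i' x 3
RLE = "r4e2i3"


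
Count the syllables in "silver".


Word: "silver"
Syllable breakdown: sil | ver
Counting: 2 parts
= 2 syllables


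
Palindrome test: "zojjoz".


Word: "zojjoz"
Reversed: "zojjoz"
Forward == Backward? zojjoz == zojjoz
Palindrome = Yes


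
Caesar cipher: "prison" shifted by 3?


Word: "prison"
Shift: 3
Each letter → (letter + shift) mod 26:
  'p' (15) + 3 = 18 → 's'
  'r' (17) + 3 = 20 → 'u'
  'i' (8) + 3 = 11 → 'l'
  's' (18) + 3 = 21 → 'v'
  'o' (14) + 3 = 17 → 'r'
  'n' (13) + 3 = 16 → 'q'
Result = "sulvrq"


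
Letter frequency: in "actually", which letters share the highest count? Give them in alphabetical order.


Word: "actually"
Letter counts:
  'a': 2
  'c': 1
  'l': 2
  't': 1
  'u': 1
  'y': 1
Maximum count = 2
Most frequent = 'a', 'l' (2 times each)


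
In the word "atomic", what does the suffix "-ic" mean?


Suffix: -ic
Example: atomic (atom + -ic)
Meaning = relating to


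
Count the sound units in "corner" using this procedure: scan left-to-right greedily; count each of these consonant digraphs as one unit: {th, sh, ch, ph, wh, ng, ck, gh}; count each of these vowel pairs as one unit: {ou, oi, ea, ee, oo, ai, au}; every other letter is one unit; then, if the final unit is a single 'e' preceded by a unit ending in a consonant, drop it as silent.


Word: "corner" (6 letters)
Left-to-right scan:
  (1) 'c' (letter)
  (2) 'o' (letter)
  (3) 'r' (letter)
  (4) 'n' (letter)
  (5) 'e' (letter)
  (6) 'r' (letter)
Units from scan: 6
Sound units = 6 units


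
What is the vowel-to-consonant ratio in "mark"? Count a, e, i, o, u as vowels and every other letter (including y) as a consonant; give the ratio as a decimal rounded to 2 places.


Word: "mark"
Vowels (a,e,i,o,u): 1
Consonants: 3
Ratio = 1/3
= 0.33


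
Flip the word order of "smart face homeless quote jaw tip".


Original: "smart face homeless quote jaw tip"
Words (1..n): smart | face | homeless | quote | jaw | tip
Reversed (n..1): tip | jaw | quote | homeless | face | smart
Result = "tip jaw quote homeless face smart"


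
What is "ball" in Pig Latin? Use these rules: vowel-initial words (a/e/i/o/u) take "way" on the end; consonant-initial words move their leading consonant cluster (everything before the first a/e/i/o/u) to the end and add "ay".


Word: "ball"
Starts with consonant(s) → move to end, add 'ay'
Consonant cluster: "b"
Pig Latin = "allbay"


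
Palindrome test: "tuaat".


Word: "tuaat"
Reversed: "taaut"
Forward == Backward? tuaat != taaut
Palindrome = No


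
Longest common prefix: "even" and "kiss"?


Word 1: "even"
Word 2: "kiss"
Comparing from start:
  Pos 0: 'e' != 'k' (stop)
LCP = "" (length 0)


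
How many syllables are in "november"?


Word: "november"
Syllable breakdown: no | vem | ber
Counting: 3 parts
= 3 syllables


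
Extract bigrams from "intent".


Word: "intent" (length 6)
Number of bigrams = 6 - 2 + 1 = 5
  Position 0: "in"
  Position 1: "nt"
  Position 2: "te"
  Position 3: "en"
  Position 4: "nt"
Bigrams = "in", "nt", "te", "en", "nt"


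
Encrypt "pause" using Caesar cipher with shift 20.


Word: "pause"
Shift: 20
Each letter → (letter + shift) mod 26:
  'p' (15) + 20 = 9 → 'j'
  'a' (0) + 20 = 20 → 'u'
  'u' (20) + 20 = 14 → 'o'
  's' (18) + 20 = 12 → 'm'
  'e' (4) + 20 = 24 → 'y'
Result = "juomy"


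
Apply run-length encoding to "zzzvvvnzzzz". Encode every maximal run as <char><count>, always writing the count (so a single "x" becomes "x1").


String: "zzzvvvnzzzz"
Scanning for consecutive runs:
  'z' x 3
  'v' x 3
  'n' x 1
  'z' x 4
RLE = "z3v3n1z4"


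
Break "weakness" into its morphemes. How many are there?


Word: "weakness"
Morphemes: weak / -ness
Each morpheme carries meaning
= 2 morphemes


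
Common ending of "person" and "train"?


Word 1: "person"
Word 2: "train"
Comparing from end:
  Pos -1: 'n' == 'n'
  Pos -2: 'o' != 'i' (stop)
LCS = "n" (length 1)


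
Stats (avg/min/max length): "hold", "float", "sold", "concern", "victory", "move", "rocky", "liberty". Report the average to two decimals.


Lengths: "hold"=4, "float"=5, "sold"=4, "concern"=7, "victory"=7, "move"=4, "rocky"=5, "liberty"=7
Sum = 43, Count = 8
Average = 43/8 = 5.38
= avg=5.38, min=4, max=7


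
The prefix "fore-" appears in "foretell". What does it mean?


Prefix: fore-
As in: foretell -> fore- + tell
Meaning = before


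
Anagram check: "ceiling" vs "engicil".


Word 1: "ceiling" → sorted: cegiiln
Word 2: "engicil" → sorted: cegiiln
Same letters? cegiiln == cegiiln
Anagram = Yes


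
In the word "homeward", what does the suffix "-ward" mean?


Suffix: -ward
Example: homeward = home + -ward
Meaning = in the direction of


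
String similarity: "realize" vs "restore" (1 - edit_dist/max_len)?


Word 1: "realize" (length 7)
Word 2: "restore" (length 7)
One optimal edit sequence:
  1. keep 'r'
  2. keep 'e'
  3. substitute 'a' -> 's'  (+1)
  4. substitute 'l' -> 't'  (+1)
  5. substitute 'i' -> 'o'  (+1)
  6. substitute 'z' -> 'r'  (+1)
  7. keep 'e'
Edit distance = 4
Max length = max(7, 7) = 7
Similarity = 1 - 4/7
= 0.4286


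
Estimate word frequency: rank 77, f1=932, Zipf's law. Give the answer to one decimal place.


Zipf's law: f(r) = f(1) / r
f(1) = 932
f(77) = 932 / 77
= 12.1 occurrences


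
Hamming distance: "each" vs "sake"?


Comparing character by character (same length = 4):
  Pos 0: 'e' vs 's' !=
  Pos 1: 'a' vs 'a' =
  Pos 2: 'c' vs 'k' !=
  Pos 3: 'h' vs 'e' !=
Hamming distance = 3


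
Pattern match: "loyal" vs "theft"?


Pattern of "loyal": [0, 1, 2, 3, 0]
Pattern of "theft": [0, 1, 2, 3, 0]
Patterns match
Same pattern = Yes


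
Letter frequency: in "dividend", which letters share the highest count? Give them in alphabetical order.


Word: "dividend"
Letter counts:
  'd': 3
  'e': 1
  'i': 2
  'n': 1
  'v': 1
Maximum count = 3
Most frequent = 'd' (3 times each)


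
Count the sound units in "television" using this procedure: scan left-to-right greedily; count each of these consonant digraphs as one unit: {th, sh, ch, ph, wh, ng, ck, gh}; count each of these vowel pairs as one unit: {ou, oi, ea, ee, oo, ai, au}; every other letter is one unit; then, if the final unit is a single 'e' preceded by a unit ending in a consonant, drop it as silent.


Word: "television" (10 letters)
Left-to-right scan:
  1. 't' (letter)
  2. 'e' (letter)
  3. 'l' (letter)
  4. 'e' (letter)
  5. 'v' (letter)
  6. 'i' (letter)
  7. 's' (letter)
  8. 'i' (letter)
  9. 'o' (letter)
  10. 'n' (letter)
Units from scan: 10
Sound units = 10 units


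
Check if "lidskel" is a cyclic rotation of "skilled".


Word: "skilled", Candidate: "lidskel"
Method: check if candidate is substring of word+word
"skilledskilled" contains "lidskel"? No
Is rotation = No


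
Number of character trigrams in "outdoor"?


Word: "outdoor" (length 7)
Number of 3-grams = length - 3 + 1 = 7 - 3 + 1
= 5


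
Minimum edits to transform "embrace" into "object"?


Word 1: "embrace" (length 7)
Word 2: "object" (length 6)
One optimal edit sequence (insert/delete/substitute each cost 1):
  1. delete 'e'  (+1)
  2. substitute 'm' -> 'o'  (+1)
  3. keep 'b'
  4. substitute 'r' -> 'j'  (+1)
  5. substitute 'a' -> 'e'  (+1)
  6. keep 'c'
  7. substitute 'e' -> 't'  (+1)
Total edit operations: 5
Edit distance = 5


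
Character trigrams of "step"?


Word: "step" (length 4)
Number of trigrams = 4 - 3 + 1 = 2
  Position 0: "ste"
  Position 1: "tep"
Trigrams = "ste", "tep"


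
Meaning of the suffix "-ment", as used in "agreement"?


Suffix: -ment
Example: agreement (agree + -ment)
Meaning = result of action


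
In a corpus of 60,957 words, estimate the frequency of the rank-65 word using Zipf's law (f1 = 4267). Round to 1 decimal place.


Zipf's law: f(r) = f(1) / r
f(1) = 4267
f(65) = 4267 / 65
= 65.6 occurrences


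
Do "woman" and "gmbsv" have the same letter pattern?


Pattern of "woman": [0, 1, 2, 3, 4]
Pattern of "gmbsv": [0, 1, 2, 3, 4]
Patterns match
Same pattern = Yes


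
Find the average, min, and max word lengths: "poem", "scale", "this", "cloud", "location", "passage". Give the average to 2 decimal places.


Lengths: "poem"=4, "scale"=5, "this"=4, "cloud"=5, "location"=8, "passage"=7
Sum = 33, Count = 6
Average = 33/6 = 5.50
= avg=5.50, min=4, max=8


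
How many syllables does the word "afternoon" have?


Word: "afternoon"
Syllable breakdown: af-ter-noon
Counting: 3 parts
= 3 syllables


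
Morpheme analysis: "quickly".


Word: "quickly"
Morphemes: quick / -ly
Each morpheme carries meaning
= 2 morphemes


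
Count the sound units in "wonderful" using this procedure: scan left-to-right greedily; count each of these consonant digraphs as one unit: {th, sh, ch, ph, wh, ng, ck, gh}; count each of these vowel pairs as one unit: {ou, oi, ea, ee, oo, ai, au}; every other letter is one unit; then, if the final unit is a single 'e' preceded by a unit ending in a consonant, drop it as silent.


Word: "wonderful" (9 letters)
Left-to-right scan:
  [1] 'w' (letter)
  [2] 'o' (letter)
  [3] 'n' (letter)
  [4] 'd' (letter)
  [5] 'e' (letter)
  [6] 'r' (letter)
  [7] 'f' (letter)
  [8] 'u' (letter)
  [9] 'l' (letter)
Units from scan: 9
Sound units = 9 units


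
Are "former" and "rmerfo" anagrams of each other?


Word 1: "former" → sorted: efmorr
Word 2: "rmerfo" → sorted: efmorr
Same letters? efmorr == efmorr
Anagram = Yes


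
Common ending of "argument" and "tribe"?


Word 1: "argument"
Word 2: "tribe"
Comparing from end:
  Pos -1: 't' != 'e' (stop)
LCS = "" (length 0)


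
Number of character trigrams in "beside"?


Word: "beside" (length 6)
Number of 3-grams = length - 3 + 1 = 6 - 3 + 1
= 4


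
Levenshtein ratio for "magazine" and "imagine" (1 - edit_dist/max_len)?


Word 1: "magazine" (length 8)
Word 2: "imagine" (length 7)
One optimal edit sequence:
  1. insert 'i'  (+1)
  2. keep 'm'
  3. keep 'a'
  4. keep 'g'
  5. delete 'a'  (+1)
  6. delete 'z'  (+1)
  7. keep 'i'
  8. keep 'n'
  9. keep 'e'
Edit distance = 3
Max length = max(8, 7) = 8
Similarity = 1 - 3/8
= 0.6250


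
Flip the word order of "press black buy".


Original: "press black buy"
Words (1..n): press | black | buy
Reversed (n..1): buy | black | press
Result = "buy black press"


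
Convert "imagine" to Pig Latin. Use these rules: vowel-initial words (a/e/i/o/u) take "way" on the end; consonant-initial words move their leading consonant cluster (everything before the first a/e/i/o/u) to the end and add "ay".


Word: "imagine"
Starts with vowel → add 'way'
Pig Latin = "imagineway"


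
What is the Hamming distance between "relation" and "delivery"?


Comparing character by character (same length = 8):
  Pos 0: 'r' vs 'd' !=
  Pos 1: 'e' vs 'e' =
  Pos 2: 'l' vs 'l' =
  Pos 3: 'a' vs 'i' !=
  Pos 4: 't' vs 'v' !=
  Pos 5: 'i' vs 'e' !=
  Pos 6: 'o' vs 'r' !=
  Pos 7: 'n' vs 'y' !=
Hamming distance = 6


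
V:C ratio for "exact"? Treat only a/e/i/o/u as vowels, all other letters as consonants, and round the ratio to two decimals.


Word: "exact"
Vowels (a,e,i,o,u): 2
Consonants: 3
Ratio = 2/3
= 0.67


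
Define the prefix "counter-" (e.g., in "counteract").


Prefix: counter-
Example: counteract (counter- + act)
Meaning = against / opposite


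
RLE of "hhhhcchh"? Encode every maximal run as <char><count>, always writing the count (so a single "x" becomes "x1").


String: "hhhhcchh"
Scanning for consecutive runs:
  'h' x 4
  'c' x 2
  'h' x 2
RLE = "h4c2h2"


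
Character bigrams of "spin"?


Word: "spin" (length 4)
Number of bigrams = 4 - 2 + 1 = 3
  Position 0: "sp"
  Position 1: "pi"
  Position 2: "in"
Bigrams = "sp", "pi", "in"


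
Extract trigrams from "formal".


Word: "formal" (length 6)
Number of trigrams = 6 - 3 + 1 = 4
  Position 0: "for"
  Position 1: "orm"
  Position 2: "rma"
  Position 3: "mal"
Trigrams = "for", "orm", "rma", "mal"


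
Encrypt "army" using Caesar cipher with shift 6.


Word: "army"
Shift: 6
Each letter → (letter + shift) mod 26:
  'a' (0) + 6 = 6 → 'g'
  'r' (17) + 6 = 23 → 'x'
  'm' (12) + 6 = 18 → 's'
  'y' (24) + 6 = 4 → 'e'
Result = "gxse"


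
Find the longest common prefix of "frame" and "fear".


Word 1: "frame"
Word 2: "fear"
Comparing from start:
  Pos 0: 'f' == 'f'
  Pos 1: 'r' != 'e' (stop)
LCP = "f" (length 1)


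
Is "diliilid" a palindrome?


Word: "diliilid"
Reversed: "diliilid"
Forward == Backward? diliilid == diliilid
Palindrome = Yes


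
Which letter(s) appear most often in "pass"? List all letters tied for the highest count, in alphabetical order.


Word: "pass"
Letter counts:
  'a': 1
  'p': 1
  's': 2
Maximum count = 2
Most frequent = 's' (2 times each)


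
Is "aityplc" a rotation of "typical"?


Word: "typical", Candidate: "aityplc"
Method: check if candidate is substring of word+word
"typicaltypical" contains "aityplc"? No
Is rotation = No


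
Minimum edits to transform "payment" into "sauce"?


Word 1: "payment" (length 7)
Word 2: "sauce" (length 5)
One optimal edit sequence (insert/delete/substitute each cost 1):
  1. substitute 'p' -> 's'  (+1)
  2. keep 'a'
  3. substitute 'y' -> 'u'  (+1)
  4. substitute 'm' -> 'c'  (+1)
  5. keep 'e'
  6. delete 'n'  (+1)
  7. delete 't'  (+1)
Total edit operations: 5
Edit distance = 5


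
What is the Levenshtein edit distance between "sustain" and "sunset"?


Word 1: "sustain" (length 7)
Word 2: "sunset" (length 6)
One optimal edit sequence (insert/delete/substitute each cost 1):
  1. keep 's'
  2. keep 'u'
  3. delete 's'  (+1)
  4. substitute 't' -> 'n'  (+1)
  5. substitute 'a' -> 's'  (+1)
  6. substitute 'i' -> 'e'  (+1)
  7. substitute 'n' -> 't'  (+1)
Total edit operations: 5
Edit distance = 5


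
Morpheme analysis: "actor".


Word: "actor"
Morphemes: act / -or
Each morpheme carries meaning
= 2 morphemes


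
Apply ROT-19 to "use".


Word: "use"
Shift: 19
Each letter → (letter + shift) mod 26:
  'u' (20) + 19 = 13 → 'n'
  's' (18) + 19 = 11 → 'l'
  'e' (4) + 19 = 23 → 'x'
Result = "nlx"


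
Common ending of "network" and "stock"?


Word 1: "network"
Word 2: "stock"
Comparing from end:
  Pos -1: 'k' == 'k'
  Pos -2: 'r' != 'c' (stop)
LCS = "k" (length 1)


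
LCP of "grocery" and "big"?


Word 1: "grocery"
Word 2: "big"
Comparing from start:
  Pos 0: 'g' != 'b' (stop)
LCP = "" (length 0)


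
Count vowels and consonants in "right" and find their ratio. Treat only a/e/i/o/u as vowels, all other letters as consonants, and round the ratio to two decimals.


Word: "right"
Vowels (a,e,i,o,u): 1
Consonants: 4
Ratio = 1/4
= 0.25


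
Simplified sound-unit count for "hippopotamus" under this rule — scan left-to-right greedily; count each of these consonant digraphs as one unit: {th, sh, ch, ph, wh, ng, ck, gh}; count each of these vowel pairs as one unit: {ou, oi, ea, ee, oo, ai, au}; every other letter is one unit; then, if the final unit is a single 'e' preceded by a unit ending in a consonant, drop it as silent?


Word: "hippopotamus" (12 letters)
Left-to-right scan:
  (1) 'h' (letter)
  (2) 'i' (letter)
  (3) 'p' (letter)
  (4) 'p' (letter)
  (5) 'o' (letter)
  (6) 'p' (letter)
  (7) 'o' (letter)
  (8) 't' (letter)
  (9) 'a' (letter)
  (10) 'm' (letter)
  (11) 'u' (letter)
  (12) 's' (letter)
Units from scan: 12
Sound units = 12 units


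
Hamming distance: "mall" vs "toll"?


Comparing character by character (same length = 4):
  Pos 0: 'm' vs 't' !=
  Pos 1: 'a' vs 'o' !=
  Pos 2: 'l' vs 'l' =
  Pos 3: 'l' vs 'l' =
Hamming distance = 2


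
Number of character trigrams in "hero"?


Word: "hero" (length 4)
Number of 3-grams = length - 3 + 1 = 4 - 3 + 1
= 2


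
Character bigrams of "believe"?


Word: "believe" (length 7)
Number of bigrams = 7 - 2 + 1 = 6
  Position 0: "be"
  Position 1: "el"
  Position 2: "li"
  Position 3: "ie"
  Position 4: "ev"
  Position 5: "ve"
Bigrams = "be", "el", "li", "ie", "ev", "ve"


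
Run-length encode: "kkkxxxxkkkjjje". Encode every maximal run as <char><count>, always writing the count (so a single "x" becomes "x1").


String: "kkkxxxxkkkjjje"
Scanning for consecutive runs:
  'k' x 3
  'x' x 4
  'k' x 3
  'j' x 3
  'e' x 1
RLE = "k3x4k3j3e1"


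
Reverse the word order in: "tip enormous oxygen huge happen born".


Original: "tip enormous oxygen huge happen born"
Words (1..n): tip | enormous | oxygen | huge | happen | born
Reversed (n..1): born | happen | huge | oxygen | enormous | tip
Result = "born happen huge oxygen enormous tip"


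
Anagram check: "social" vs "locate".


Word 1: "social" → sorted: acilos
Word 2: "locate" → sorted: acelot
Same letters? acilos != acelot
Anagram = No


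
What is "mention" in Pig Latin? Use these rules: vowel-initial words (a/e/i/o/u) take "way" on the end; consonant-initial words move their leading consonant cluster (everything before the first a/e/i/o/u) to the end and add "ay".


Word: "mention"
Starts with consonant(s) → move to end, add 'ay'
Consonant cluster: "m"
Pig Latin = "entionmay"


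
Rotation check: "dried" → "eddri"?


Word: "dried", Candidate: "eddri"
Method: check if candidate is substring of word+word
"drieddried" contains "eddri"? Yes
Is rotation = Yes


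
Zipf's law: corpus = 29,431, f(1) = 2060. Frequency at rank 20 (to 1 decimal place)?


Zipf's law: f(r) = f(1) / r
f(1) = 2060
f(20) = 2060 / 20
= 103.0 occurrences


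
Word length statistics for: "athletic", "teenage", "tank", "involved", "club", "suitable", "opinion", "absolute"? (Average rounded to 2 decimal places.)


Lengths: "athletic"=8, "teenage"=7, "tank"=4, "involved"=8, "club"=4, "suitable"=8, "opinion"=7, "absolute"=8
Sum = 54, Count = 8
Average = 54/8 = 6.75
= avg=6.75, min=4, max=8


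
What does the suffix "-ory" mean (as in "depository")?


Suffix: -ory
Example: depository = deposit + -ory
Meaning = relating to / place for
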